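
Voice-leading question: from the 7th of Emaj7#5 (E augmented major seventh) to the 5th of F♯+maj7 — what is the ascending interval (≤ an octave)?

Emaj7#5 (E augmented major seventh) has D♯ as its 7th, and F♯+maj7 has C𝄪 as its 5th.
D♯ up to C𝄪 spans 7 letter names and 11 semitones — a major seventh.

major 7th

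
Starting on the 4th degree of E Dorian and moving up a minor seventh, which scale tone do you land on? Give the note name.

G

The scale is E F# G A B C# D.
The 4th degree is A; a minor seventh above that is G — scale degree 3.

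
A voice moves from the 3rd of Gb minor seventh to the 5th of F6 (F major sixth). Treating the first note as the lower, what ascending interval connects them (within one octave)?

augmented second

Gb minor seventh has Bbb as its 3rd, and F6 (F major sixth) has C as its 5th.
Bbb up to C is 3 semitones, a half step wider than a major second, so the interval is augmented.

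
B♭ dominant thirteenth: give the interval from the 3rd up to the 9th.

m7

B♭ dominant thirteenth is spelled B♭, D, F, A♭, C, G.
The 3rd is D and the 9th is C.
D up to C is 10 semitones, a half step narrower than a major seventh, so the interval is minor.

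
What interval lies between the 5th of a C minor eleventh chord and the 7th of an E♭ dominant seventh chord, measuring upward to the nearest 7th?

C minor eleventh has G as its 5th, and E♭ dominant seventh has D♭ as its 7th.
5 letter names make it a fifth; at 6 semitones (a half step narrower than perfect) the quality is diminished.

diminished fifth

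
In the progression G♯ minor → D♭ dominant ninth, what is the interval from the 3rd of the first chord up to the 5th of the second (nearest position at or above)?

G♯ minor has B as its 3rd, and D♭ dominant ninth has A♭ as its 5th.
B up to A♭ is 9 semitones, a whole step narrower than a major seventh, so the interval is diminished.

diminished seventh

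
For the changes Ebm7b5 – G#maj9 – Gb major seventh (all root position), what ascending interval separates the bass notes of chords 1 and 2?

The roots are Eb and G#.
Eb up to G# is 5 semitones, a half step wider than a major third, so the interval is augmented.

A3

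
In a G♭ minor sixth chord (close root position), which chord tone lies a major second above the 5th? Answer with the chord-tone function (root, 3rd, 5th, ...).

Spelling the chord: G♭-B𝄫-D♭-E♭.
The 5th is D♭. A major second above D♭ is E♭.
E♭ is the chord's 6th.

6th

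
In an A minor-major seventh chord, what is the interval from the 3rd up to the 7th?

augmented fifth

The chord tones of AmM7 are A, C, E, G#.
So we need the interval from C up to G#.
From C to G#: 8 semitones over a fifth = augmented.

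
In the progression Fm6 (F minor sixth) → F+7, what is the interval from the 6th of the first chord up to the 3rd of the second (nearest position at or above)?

P5

The 6th of Fm6 (F minor sixth) is D; the 3rd of F+7 is A.
D up to A spans 5 letter names and 7 semitones — a perfect fifth.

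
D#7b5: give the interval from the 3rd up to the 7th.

D#7b5 (D# dominant seventh flat five): D#–F##–A–C#.
The 3rd is F## and the 7th is C#.
From F## to C#: 6 semitones over a fifth = diminished.

diminished 5th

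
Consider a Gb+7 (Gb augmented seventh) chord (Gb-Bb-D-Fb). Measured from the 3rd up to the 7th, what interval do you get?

diminished fifth

The 3rd is Bb and the 7th is Fb.
From Bb to Fb: 6 semitones over a fifth = diminished.
That tritone between 3rd and 7th is what gives the dominant seventh its pull toward resolution.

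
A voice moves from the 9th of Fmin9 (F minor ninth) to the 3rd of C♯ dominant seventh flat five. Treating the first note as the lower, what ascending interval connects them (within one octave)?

The 9th of Fmin9 (F minor ninth) is G; the 3rd of C♯ dominant seventh flat five is E♯.
6 letter names make it a sixth; at 10 semitones (a half step wider than major) the quality is augmented.

augmented sixth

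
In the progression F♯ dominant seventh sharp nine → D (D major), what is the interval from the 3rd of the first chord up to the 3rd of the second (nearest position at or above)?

F♯ dominant seventh sharp nine has A♯ as its 3rd, and D (D major) has F♯ as its 3rd.
From A♯ to F♯: 8 semitones over a sixth = minor.

minor 6th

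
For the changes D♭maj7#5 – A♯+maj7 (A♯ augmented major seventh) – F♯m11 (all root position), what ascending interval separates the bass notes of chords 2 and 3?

minor sixth

The roots are A♯ and F♯.
From A♯ to F♯: 8 semitones over a sixth = minor.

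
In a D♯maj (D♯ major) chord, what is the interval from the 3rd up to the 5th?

The chord tones of D♯ major are D♯-F𝄪-A♯.
The 3rd is F𝄪 and the 5th is A♯.
3 letter names make it a third; at 3 semitones (a half step narrower than major) the quality is minor.

m3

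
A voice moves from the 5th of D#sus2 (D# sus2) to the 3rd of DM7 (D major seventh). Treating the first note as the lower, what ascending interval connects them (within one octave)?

minor sixth

The 5th of D#sus2 (D# sus2) is A#; the 3rd of DM7 (D major seventh) is F#.
A# up to F# is 8 semitones, a half step narrower than a major sixth, so the interval is minor.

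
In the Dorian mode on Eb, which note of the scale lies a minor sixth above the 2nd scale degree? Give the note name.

Db

The scale is Eb F Gb Ab Bb C Db.
The 2nd scale degree is F; a minor sixth above that is Db — scale degree 7.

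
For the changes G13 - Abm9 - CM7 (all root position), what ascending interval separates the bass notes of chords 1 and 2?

minor second

The roots are G and Ab.
G up to Ab is 1 semitone, a half step narrower than a major second, so the interval is minor.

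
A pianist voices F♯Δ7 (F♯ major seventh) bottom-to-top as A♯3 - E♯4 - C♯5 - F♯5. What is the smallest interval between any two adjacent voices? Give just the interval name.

P4

Adjacent intervals: A♯3→E♯4 = perfect fifth; E♯4→C♯5 = minor sixth; C♯5→F♯5 = perfect fourth.
The smallest is C♯5 to F♯5, a perfect fourth (5 semitones).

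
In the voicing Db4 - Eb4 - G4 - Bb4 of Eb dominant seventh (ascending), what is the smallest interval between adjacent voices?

Adjacent intervals: Db4→Eb4 = major second; Eb4→G4 = major third; G4→Bb4 = minor third.
The smallest is Db4 to Eb4, a major second (2 semitones).

M2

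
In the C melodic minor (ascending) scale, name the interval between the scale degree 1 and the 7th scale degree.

C melodic minor: C D E♭ F G A B.
So we need the interval from C up to B.
From C to B is 11 semitones, exactly the major seventh.

M7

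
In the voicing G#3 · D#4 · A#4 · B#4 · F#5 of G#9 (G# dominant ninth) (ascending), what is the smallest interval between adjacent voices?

Adjacent intervals: G#3→D#4 = perfect fifth; D#4→A#4 = perfect fifth; A#4→B#4 = major second; B#4→F#5 = diminished fifth.
The smallest is A#4 to B#4, a major second (2 semitones).

major second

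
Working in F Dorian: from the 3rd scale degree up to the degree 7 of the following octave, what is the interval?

F dorian: F G Ab Bb C D Eb.
So we need the interval from Ab up to Eb.
From Ab to Eb is 19 semitones, exactly the perfect twelfth.

perfect twelfth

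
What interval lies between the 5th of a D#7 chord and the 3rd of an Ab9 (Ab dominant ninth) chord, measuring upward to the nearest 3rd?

D#7 has A# as its 5th, and Ab9 (Ab dominant ninth) has C as its 3rd.
A# up to C is 2 semitones, a whole step narrower than a major third, so the interval is diminished.

diminished 3rd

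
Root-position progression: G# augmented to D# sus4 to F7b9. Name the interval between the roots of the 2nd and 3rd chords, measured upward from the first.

diminished third

The roots are D# and F.
D# up to F is 2 semitones, a whole step narrower than a major third, so the interval is diminished.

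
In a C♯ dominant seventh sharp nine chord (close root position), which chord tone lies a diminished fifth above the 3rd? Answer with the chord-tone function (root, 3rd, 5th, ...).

Spelling the chord: C♯-E♯-G♯-B-D𝄪.
The 3rd is E♯. A diminished fifth above E♯ is B.
B is the chord's 7th.

7th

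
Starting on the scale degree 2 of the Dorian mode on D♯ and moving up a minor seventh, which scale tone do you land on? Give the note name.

D#

The scale is D♯ E♯ F♯ G♯ A♯ B♯ C♯.
The scale degree 2 is E♯; a minor seventh above that is D♯ — scale degree 1.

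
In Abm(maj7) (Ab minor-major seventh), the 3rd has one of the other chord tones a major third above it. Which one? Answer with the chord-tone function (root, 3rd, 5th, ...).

5th

AbmM7: Ab Cb Eb G.
The 3rd is Cb. A major third above Cb is Eb.
Eb is the chord's 5th.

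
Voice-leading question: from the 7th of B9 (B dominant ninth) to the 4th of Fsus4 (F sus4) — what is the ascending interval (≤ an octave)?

m2

B9 (B dominant ninth) has A as its 7th, and Fsus4 (F sus4) has Bb as its 4th.
A up to Bb is 1 semitone, a half step narrower than a major second, so the interval is minor.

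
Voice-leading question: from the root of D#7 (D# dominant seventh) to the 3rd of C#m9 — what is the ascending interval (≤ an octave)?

D#7 (D# dominant seventh) has D# as its root, and C#m9 has E as its 3rd.
D# up to E is 1 semitone, a half step narrower than a major second, so the interval is minor.

minor second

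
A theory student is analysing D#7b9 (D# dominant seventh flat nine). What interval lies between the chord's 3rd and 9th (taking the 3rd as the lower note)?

diminished 7th

D#7b9 (D# dominant seventh flat nine): D#, F##, A#, C#, E.
That puts F## below E.
7 letter names make it a seventh; at 9 semitones (a whole step narrower than major) the quality is diminished.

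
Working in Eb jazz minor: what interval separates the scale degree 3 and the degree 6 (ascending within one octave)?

A4

Spelling Eb jazz minor: Eb F Gb Ab Bb C D.
Scale degree 3 = Gb; degree 6 = C.
Gb up to C is 6 semitones, a half step wider than a perfect fourth, so the interval is augmented.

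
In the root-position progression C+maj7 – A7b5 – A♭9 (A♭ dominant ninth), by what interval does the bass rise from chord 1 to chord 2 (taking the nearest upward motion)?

major sixth

The roots are C and A.
C up to A spans 6 letter names and 9 semitones — a major sixth.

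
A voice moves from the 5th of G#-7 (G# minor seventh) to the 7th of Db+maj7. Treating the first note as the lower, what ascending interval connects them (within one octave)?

G#-7 (G# minor seventh) has D# as its 5th, and Db+maj7 has C as its 7th.
D# up to C is 9 semitones, a whole step narrower than a major seventh, so the interval is diminished.

diminished seventh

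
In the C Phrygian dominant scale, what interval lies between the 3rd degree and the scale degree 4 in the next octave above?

C phrygian dominant: C Db E F G Ab Bb.
The 3rd degree is E and the degree 4 (up an octave) is F.
E up to F is 13 semitones, a half step narrower than a major ninth, so the interval is minor.

minor 9th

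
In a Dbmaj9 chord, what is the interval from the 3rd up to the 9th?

The chord tones of Db major ninth are Db-F-Ab-C-Eb.
So we need the interval from F up to Eb.
7 letter names make it a seventh; at 10 semitones (a half step narrower than major) the quality is minor.

minor seventh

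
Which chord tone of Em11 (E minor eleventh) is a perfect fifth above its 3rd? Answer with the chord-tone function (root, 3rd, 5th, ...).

Spelling the chord: E G B D F♯ A.
The 3rd is G. A perfect fifth above G is D.
D is the chord's 7th.

7th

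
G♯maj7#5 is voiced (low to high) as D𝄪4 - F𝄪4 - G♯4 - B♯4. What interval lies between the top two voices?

major third

Those voices are G♯4 and B♯4.
Counting 3 letters and 4 half steps from G♯ gives a major third.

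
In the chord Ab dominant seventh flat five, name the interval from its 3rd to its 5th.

Ab dominant seventh flat five is spelled Ab-C-Ebb-Gb.
So we need the interval from C up to Ebb.
3 letter names make it a third; at 2 semitones (a whole step narrower than major) the quality is diminished.

diminished third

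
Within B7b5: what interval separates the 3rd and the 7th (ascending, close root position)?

B7b5 is spelled B, D#, F, A.
So we need the interval from D# up to A.
From D# to A: 6 semitones over a fifth = diminished.
This 3–7 tritone is the characteristic tension at the heart of the dominant sound.

diminished fifth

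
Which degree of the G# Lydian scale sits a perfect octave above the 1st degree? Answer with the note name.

G#

The scale is G# A# B# C## D# E# F##.
The 1st degree is G#; a perfect octave above that is G# — scale degree 1.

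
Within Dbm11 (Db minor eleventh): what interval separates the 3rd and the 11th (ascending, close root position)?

Dbm11: Db Fb Ab Cb Eb Gb.
That puts Fb below Gb.
From Fb to Gb is 14 semitones, exactly the major ninth.

major 9th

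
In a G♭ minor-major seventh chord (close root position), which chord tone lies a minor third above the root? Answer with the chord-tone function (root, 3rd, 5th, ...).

3rd

G♭ minor-major seventh is spelled G♭-B𝄫-D♭-F.
The root is G♭. A minor third above G♭ is B𝄫.
B𝄫 is the chord's 3rd.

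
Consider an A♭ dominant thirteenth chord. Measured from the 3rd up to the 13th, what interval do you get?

perfect eleventh

Spelling the chord: A♭–C–E♭–G♭–B♭–F.
That puts C below F.
Counting 11 letters and 17 half steps from C gives a perfect eleventh.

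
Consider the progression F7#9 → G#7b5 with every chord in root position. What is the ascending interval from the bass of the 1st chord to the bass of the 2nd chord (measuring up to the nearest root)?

augmented second

The roots are F and G#.
From F to G#: 3 semitones over a second = augmented.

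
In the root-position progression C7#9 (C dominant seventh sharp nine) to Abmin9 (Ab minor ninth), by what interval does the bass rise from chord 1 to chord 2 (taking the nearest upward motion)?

minor sixth

The roots are C and Ab.
6 letter names make it a sixth; at 8 semitones (a half step narrower than major) the quality is minor.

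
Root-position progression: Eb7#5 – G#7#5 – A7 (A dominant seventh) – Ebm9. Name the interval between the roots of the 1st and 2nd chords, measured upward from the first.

augmented third

The roots are Eb and G#.
From Eb to G#: 5 semitones over a third = augmented.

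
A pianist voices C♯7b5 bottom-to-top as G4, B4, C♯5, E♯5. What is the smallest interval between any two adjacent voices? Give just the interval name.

Adjacent intervals: G4→B4 = major third; B4→C♯5 = major second; C♯5→E♯5 = major third.
The smallest is B4 to C♯5, a major second (2 semitones).

major second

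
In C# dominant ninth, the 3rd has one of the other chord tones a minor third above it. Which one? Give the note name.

G#

The chord tones of C#9 (C# dominant ninth) are C#–E#–G#–B–D#.
The 3rd is E#. A minor third above E# is G#.
G# is the chord's 5th.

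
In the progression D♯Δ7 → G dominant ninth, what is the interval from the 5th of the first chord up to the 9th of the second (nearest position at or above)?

D♯Δ7 has A♯ as its 5th, and G dominant ninth has A as its 9th.
From A♯ to A: 11 semitones over an octave = diminished.

diminished octave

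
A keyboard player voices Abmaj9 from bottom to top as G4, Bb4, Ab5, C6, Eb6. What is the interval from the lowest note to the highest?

The outer voices are G4 and Eb6.
G up to Eb is 20 semitones, a half step narrower than a major thirteenth, so the interval is minor.

m13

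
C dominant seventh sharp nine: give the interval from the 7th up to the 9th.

augmented third

The chord tones of C7#9 are C, E, G, Bb, D#.
7th = Bb; 9th = D#.
3 letter names make it a third; at 5 semitones (a half step wider than major) the quality is augmented.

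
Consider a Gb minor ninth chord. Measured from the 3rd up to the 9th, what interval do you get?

Spelling the chord: Gb Bbb Db Fb Ab.
The 3rd is Bbb and the 9th is Ab.
Counting 7 letters and 11 half steps from Bbb gives a major seventh.

major 7th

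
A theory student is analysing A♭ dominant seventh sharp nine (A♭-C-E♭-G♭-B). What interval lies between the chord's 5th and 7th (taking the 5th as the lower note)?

The 5th is E♭ and the 7th is G♭.
From E♭ to G♭: 3 semitones over a third = minor.

minor third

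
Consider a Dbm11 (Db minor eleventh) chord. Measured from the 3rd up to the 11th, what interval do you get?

major 9th

The chord tones of Dbm11 (Db minor eleventh) are Db–Fb–Ab–Cb–Eb–Gb.
The 3rd is Fb and the 11th is Gb.
Counting 9 letters and 14 half steps from Fb gives a major ninth.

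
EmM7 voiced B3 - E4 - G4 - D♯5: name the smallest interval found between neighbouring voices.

minor 3rd

Adjacent intervals: B3→E4 = perfect fourth; E4→G4 = minor third; G4→D♯5 = augmented fifth.
The smallest is E4 to G4, a minor third (3 semitones).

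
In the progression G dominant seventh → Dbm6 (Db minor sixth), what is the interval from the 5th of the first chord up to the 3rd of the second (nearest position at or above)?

diminished third

The 5th of G dominant seventh is D; the 3rd of Dbm6 (Db minor sixth) is Fb.
From D to Fb: 2 semitones over a third = diminished.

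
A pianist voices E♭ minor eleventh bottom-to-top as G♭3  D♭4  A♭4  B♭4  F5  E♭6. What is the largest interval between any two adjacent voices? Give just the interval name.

Adjacent intervals: G♭3→D♭4 = perfect fifth; D♭4→A♭4 = perfect fifth; A♭4→B♭4 = major second; B♭4→F5 = perfect fifth; F5→E♭6 = minor seventh.
The largest is F5 to E♭6, a minor seventh (10 semitones).

minor seventh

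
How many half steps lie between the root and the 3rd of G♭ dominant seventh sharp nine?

G♭7#9 (G♭ dominant seventh sharp nine) is spelled G♭, B♭, D♭, F♭, A.
G♭ to B♭ is a major third: 4 semitones.

4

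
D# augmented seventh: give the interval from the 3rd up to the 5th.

major third

D#+7 is spelled D#-F##-A##-C#.
That puts F## below A##.
From F## to A## is 4 semitones, exactly the major third.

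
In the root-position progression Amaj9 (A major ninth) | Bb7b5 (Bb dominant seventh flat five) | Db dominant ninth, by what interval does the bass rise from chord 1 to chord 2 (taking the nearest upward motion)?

minor 2nd

The roots are A and Bb.
A up to Bb is 1 semitone, a half step narrower than a major second, so the interval is minor.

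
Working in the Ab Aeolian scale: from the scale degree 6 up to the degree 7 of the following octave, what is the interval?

Ab natural minor: Ab Bb Cb Db Eb Fb Gb.
So we need the interval from Fb up to Gb.
Fb up to Gb spans 9 letter names and 14 semitones — a major ninth.

major ninth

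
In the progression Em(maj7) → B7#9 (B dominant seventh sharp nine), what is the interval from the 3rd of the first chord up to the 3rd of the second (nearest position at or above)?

augmented fifth

The 3rd of Em(maj7) is G; the 3rd of B7#9 (B dominant seventh sharp nine) is D♯.
From G to D♯: 8 semitones over a fifth = augmented.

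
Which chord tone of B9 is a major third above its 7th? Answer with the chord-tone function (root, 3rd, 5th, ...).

B9 (B dominant ninth): B-D♯-F♯-A-C♯.
The 7th is A. A major third above A is C♯.
C♯ is the chord's 9th.

9th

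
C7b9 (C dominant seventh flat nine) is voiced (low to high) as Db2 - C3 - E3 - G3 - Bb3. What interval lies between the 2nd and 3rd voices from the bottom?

Those voices are C3 and E3.
Counting 3 letters and 4 half steps from C gives a major third.

M3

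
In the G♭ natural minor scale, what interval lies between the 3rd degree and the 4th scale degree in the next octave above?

Spelling the G♭ natural minor scale: G♭ A♭ B𝄫 C♭ D♭ E𝄫 F♭.
That puts B𝄫 below C♭.
Counting 9 letters and 14 half steps from B𝄫 gives a major ninth.

major 9th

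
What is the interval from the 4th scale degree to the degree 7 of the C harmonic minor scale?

C harmonic minor: C D Eb F G Ab B.
4th scale degree = F; degree 7 = B.
4 letter names make it a fourth; at 6 semitones (a half step wider than perfect) the quality is augmented.

augmented fourth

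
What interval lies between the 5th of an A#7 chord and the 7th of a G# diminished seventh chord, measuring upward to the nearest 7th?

diminished second

A#7 has E# as its 5th, and G# diminished seventh has F as its 7th.
2 letter names make it a second; at 0 semitones (a whole step narrower than major) the quality is diminished.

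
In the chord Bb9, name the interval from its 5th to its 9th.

P5

The chord tones of Bb dominant ninth are Bb–D–F–Ab–C.
The 5th is F and the 9th is C.
F up to C spans 5 letter names and 7 semitones — a perfect fifth.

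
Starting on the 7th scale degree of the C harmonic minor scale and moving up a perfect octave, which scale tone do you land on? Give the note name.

The scale is C D E♭ F G A♭ B.
The 7th scale degree is B; a perfect octave above that is B — scale degree 7.

B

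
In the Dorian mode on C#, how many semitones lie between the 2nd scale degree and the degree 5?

5

The scale is C# D# E F# G# A# B.
D# up to G# is a perfect fourth — 5 semitones.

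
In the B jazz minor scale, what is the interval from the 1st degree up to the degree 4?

B melodic minor: B C♯ D E F♯ G♯ A♯.
The 1st degree is B and the 4th degree is E.
B up to E spans 4 letter names and 5 semitones — a perfect fourth.

perfect 4th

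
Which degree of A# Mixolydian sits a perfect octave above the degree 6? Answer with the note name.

The scale is A# B# C## D# E# F## G#.
The degree 6 is F##; a perfect octave above that is F## — scale degree 6.

F##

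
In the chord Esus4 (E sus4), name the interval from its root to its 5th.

The chord tones of E sus4 are E, A, B.
So we need the interval from E up to B.
Counting 5 letters and 7 half steps from E gives a perfect fifth.

perfect fifth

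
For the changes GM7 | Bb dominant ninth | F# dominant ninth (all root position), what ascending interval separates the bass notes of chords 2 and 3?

augmented fifth

The roots are Bb and F#.
5 letter names make it a fifth; at 8 semitones (a half step wider than perfect) the quality is augmented.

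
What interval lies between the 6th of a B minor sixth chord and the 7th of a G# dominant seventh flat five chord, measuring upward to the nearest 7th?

minor seventh

The 6th of B minor sixth is G#; the 7th of G# dominant seventh flat five is F#.
G# up to F# is 10 semitones, a half step narrower than a major seventh, so the interval is minor.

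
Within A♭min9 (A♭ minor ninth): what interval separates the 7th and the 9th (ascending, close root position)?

major 3rd

The chord tones of A♭ minor ninth are A♭-C♭-E♭-G♭-B♭.
That puts G♭ below B♭.
Counting 3 letters and 4 half steps from G♭ gives a major third.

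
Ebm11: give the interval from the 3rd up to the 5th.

major third

Spelling the chord: Eb-Gb-Bb-Db-F-Ab.
3rd = Gb; 5th = Bb.
Gb up to Bb spans 3 letter names and 4 semitones — a major third.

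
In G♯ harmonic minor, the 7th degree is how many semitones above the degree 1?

11

The scale is G♯ A♯ B C♯ D♯ E F𝄪.
G♯ up to F𝄪 is a major seventh — 11 semitones.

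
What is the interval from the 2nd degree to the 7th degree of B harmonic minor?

major sixth

B harmonic minor: B C# D E F# G A#.
That puts C# below A#.
Counting 6 letters and 9 half steps from C# gives a major sixth.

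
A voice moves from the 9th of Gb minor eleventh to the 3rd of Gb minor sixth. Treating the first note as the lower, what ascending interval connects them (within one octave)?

minor 2nd

Gb minor eleventh has Ab as its 9th, and Gb minor sixth has Bbb as its 3rd.
Ab up to Bbb is 1 semitone, a half step narrower than a major second, so the interval is minor.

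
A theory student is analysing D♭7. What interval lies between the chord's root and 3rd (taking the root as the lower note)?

D♭7 (D♭ dominant seventh) is spelled D♭-F-A♭-C♭.
That puts D♭ below F.
D♭ up to F spans 3 letter names and 4 semitones — a major third.

major 3rd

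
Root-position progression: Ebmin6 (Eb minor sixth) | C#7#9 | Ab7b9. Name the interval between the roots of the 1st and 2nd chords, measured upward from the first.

augmented sixth

The roots are Eb and C#.
From Eb to C#: 10 semitones over a sixth = augmented.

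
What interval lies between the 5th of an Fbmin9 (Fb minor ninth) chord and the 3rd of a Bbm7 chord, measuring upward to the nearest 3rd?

major second

The 5th of Fbmin9 (Fb minor ninth) is Cb; the 3rd of Bbm7 is Db.
Cb up to Db spans 2 letter names and 2 semitones — a major second.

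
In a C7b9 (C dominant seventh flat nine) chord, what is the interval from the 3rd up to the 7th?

C dominant seventh flat nine is spelled C-E-G-B♭-D♭.
The 3rd is E and the 7th is B♭.
E up to B♭ is 6 semitones, a half step narrower than a perfect fifth, so the interval is diminished.

diminished fifth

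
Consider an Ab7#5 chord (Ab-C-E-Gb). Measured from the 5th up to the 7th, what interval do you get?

That puts E below Gb.
From E to Gb: 2 semitones over a third = diminished.

diminished third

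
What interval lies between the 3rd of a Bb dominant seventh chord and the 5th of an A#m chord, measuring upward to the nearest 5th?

augmented 2nd

The 3rd of Bb dominant seventh is D; the 5th of A#m is E#.
D up to E# is 3 semitones, a half step wider than a major second, so the interval is augmented.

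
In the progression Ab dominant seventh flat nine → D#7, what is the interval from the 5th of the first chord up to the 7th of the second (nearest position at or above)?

The 5th of Ab dominant seventh flat nine is Eb; the 7th of D#7 is C#.
Eb up to C# is 10 semitones, a half step wider than a major sixth, so the interval is augmented.

A6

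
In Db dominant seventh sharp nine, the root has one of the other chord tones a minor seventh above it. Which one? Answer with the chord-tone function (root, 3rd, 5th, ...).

7th

Db7#9 (Db dominant seventh sharp nine): Db, F, Ab, Cb, E.
The root is Db. A minor seventh above Db is Cb.
Cb is the chord's 7th.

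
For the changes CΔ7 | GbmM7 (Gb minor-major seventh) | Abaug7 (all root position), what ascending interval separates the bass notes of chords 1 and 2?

diminished fifth

The roots are C and Gb.
C up to Gb is 6 semitones, a half step narrower than a perfect fifth, so the interval is diminished.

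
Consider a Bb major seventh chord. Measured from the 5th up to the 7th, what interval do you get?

Spelling the chord: Bb–D–F–A.
That puts F below A.
F up to A spans 3 letter names and 4 semitones — a major third.

major third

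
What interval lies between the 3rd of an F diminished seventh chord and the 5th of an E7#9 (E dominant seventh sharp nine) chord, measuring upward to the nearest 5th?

F diminished seventh has Ab as its 3rd, and E7#9 (E dominant seventh sharp nine) has B as its 5th.
2 letter names make it a second; at 3 semitones (a half step wider than major) the quality is augmented.

augmented second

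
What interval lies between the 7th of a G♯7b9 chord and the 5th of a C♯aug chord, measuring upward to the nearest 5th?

G♯7b9 has F♯ as its 7th, and C♯aug has G𝄪 as its 5th.
F♯ up to G𝄪 is 3 semitones, a half step wider than a major second, so the interval is augmented.

augmented 2nd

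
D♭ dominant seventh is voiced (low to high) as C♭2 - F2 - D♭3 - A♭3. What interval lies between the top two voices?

Those voices are D♭3 and A♭3.
D♭ up to A♭ spans 5 letter names and 7 semitones — a perfect fifth.

perfect fifth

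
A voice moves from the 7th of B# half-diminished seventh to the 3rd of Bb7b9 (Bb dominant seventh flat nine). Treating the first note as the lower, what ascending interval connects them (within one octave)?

diminished fourth

The 7th of B# half-diminished seventh is A#; the 3rd of Bb7b9 (Bb dominant seventh flat nine) is D.
A# up to D is 4 semitones, a half step narrower than a perfect fourth, so the interval is diminished.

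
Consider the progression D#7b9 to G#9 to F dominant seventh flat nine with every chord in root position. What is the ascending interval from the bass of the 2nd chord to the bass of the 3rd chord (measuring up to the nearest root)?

The roots are G# and F.
From G# to F: 9 semitones over a seventh = diminished.

diminished 7th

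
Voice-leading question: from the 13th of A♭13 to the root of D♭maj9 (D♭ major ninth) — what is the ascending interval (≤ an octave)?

minor sixth

The 13th of A♭13 is F; the root of D♭maj9 (D♭ major ninth) is D♭.
F up to D♭ is 8 semitones, a half step narrower than a major sixth, so the interval is minor.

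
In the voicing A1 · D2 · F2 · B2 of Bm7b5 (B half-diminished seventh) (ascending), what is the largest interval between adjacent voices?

augmented fourth

Adjacent intervals: A1→D2 = perfect fourth; D2→F2 = minor third; F2→B2 = augmented fourth.
The largest is F2 to B2, an augmented fourth (6 semitones).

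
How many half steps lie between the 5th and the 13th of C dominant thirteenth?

14

C13 (C dominant thirteenth): C, E, G, Bb, D, A.
G to A is a major ninth: 14 semitones.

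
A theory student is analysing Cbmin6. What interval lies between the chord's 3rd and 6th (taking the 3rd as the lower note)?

A4

Spelling the chord: Cb, Ebb, Gb, Ab.
So we need the interval from Ebb up to Ab.
From Ebb to Ab: 6 semitones over a fourth = augmented.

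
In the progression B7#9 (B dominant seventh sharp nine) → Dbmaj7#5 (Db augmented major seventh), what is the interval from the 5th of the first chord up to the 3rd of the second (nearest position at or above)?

diminished octave

The 5th of B7#9 (B dominant seventh sharp nine) is F#; the 3rd of Dbmaj7#5 (Db augmented major seventh) is F.
F# up to F is 11 semitones, a half step narrower than a perfect octave, so the interval is diminished.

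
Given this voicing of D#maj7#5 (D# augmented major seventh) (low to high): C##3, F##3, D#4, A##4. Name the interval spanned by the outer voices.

The outer voices are C##3 and A##4.
Counting 13 letters and 21 half steps from C## gives a major thirteenth.

major thirteenth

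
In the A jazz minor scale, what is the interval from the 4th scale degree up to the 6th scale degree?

A melodic minor: A B C D E F♯ G♯.
That puts D below F♯.
Counting 3 letters and 4 half steps from D gives a major third.

major third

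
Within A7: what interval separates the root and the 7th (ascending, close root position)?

A7 (A dominant seventh): A C♯ E G.
So we need the interval from A up to G.
From A to G: 10 semitones over a seventh = minor.

minor seventh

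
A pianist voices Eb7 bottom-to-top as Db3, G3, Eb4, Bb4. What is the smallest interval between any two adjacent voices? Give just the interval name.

Adjacent intervals: Db3→G3 = augmented fourth; G3→Eb4 = minor sixth; Eb4→Bb4 = perfect fifth.
The smallest is Db3 to G3, an augmented fourth (6 semitones).

A4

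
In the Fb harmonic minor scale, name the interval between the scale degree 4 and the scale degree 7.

The scale runs Fb Gb Abb Bbb Cb Dbb Eb.
The scale degree 4 is Bbb and the 7th scale degree is Eb.
From Bbb to Eb: 6 semitones over a fourth = augmented.

A4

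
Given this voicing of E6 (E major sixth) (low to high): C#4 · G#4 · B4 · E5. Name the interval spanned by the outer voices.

The outer voices are C#4 and E5.
C# up to E is 15 semitones, a half step narrower than a major tenth, so the interval is minor.

minor tenth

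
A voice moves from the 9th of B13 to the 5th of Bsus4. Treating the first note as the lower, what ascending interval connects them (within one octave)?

B13 has C# as its 9th, and Bsus4 has F# as its 5th.
Counting 4 letters and 5 half steps from C# gives a perfect fourth.

P4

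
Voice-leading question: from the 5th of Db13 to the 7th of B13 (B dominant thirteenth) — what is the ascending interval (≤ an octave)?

augmented unison

The 5th of Db13 is Ab; the 7th of B13 (B dominant thirteenth) is A.
Ab up to A is 1 semitone, a half step wider than a perfect unison, so the interval is augmented.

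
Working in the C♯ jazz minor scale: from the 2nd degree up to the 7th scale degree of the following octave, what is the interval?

major thirteenth

C♯ melodic minor: C♯ D♯ E F♯ G♯ A♯ B♯.
So we need the interval from D♯ up to B♯.
D♯ up to B♯ spans 13 letter names and 21 semitones — a major thirteenth.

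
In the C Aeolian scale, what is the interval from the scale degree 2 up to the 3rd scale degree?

Spelling the C Aeolian scale: C D E♭ F G A♭ B♭.
So we need the interval from D up to E♭.
D up to E♭ is 1 semitone, a half step narrower than a major second, so the interval is minor.

minor second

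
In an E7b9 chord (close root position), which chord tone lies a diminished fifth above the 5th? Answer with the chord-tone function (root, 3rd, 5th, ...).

9th

The chord tones of E dominant seventh flat nine are E-G#-B-D-F.
The 5th is B. A diminished fifth above B is F.
F is the chord's 9th.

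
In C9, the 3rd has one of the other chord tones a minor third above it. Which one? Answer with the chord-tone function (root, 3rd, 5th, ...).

C9 (C dominant ninth) is spelled C E G B♭ D.
The 3rd is E. A minor third above E is G.
G is the chord's 5th.

5th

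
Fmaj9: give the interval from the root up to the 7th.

Fmaj9 (F major ninth): F-A-C-E-G.
So we need the interval from F up to E.
From F to E is 11 semitones, exactly the major seventh.

major seventh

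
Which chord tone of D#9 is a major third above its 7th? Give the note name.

E#

D#9 (D# dominant ninth) is spelled D# F## A# C# E#.
The 7th is C#. A major third above C# is E#.
E# is the chord's 9th.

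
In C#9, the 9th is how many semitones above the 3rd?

10

The chord tones of C#9 are C#–E#–G#–B–D#.
E# to D# is a minor seventh: 10 semitones.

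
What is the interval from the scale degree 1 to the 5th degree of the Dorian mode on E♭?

perfect 5th

E♭ dorian: E♭ F G♭ A♭ B♭ C D♭.
Scale degree 1 = E♭; 5th scale degree = B♭.
Counting 5 letters and 7 half steps from E♭ gives a perfect fifth.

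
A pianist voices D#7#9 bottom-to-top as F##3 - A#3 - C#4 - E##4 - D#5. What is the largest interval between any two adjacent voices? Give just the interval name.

Adjacent intervals: F##3→A#3 = minor third; A#3→C#4 = minor third; C#4→E##4 = augmented third; E##4→D#5 = diminished seventh.
The largest is E##4 to D#5, a diminished seventh (9 semitones).

diminished seventh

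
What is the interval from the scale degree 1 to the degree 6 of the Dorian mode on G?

The scale runs G A Bb C D E F.
That puts G below E.
Counting 6 letters and 9 half steps from G gives a major sixth.

major 6th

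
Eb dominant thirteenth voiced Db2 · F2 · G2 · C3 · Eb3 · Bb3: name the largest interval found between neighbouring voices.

Adjacent intervals: Db2→F2 = major third; F2→G2 = major second; G2→C3 = perfect fourth; C3→Eb3 = minor third; Eb3→Bb3 = perfect fifth.
The largest is Eb3 to Bb3, a perfect fifth (7 semitones).

perfect 5th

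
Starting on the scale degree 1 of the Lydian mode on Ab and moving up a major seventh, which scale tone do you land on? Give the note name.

G

The scale is Ab Bb C D Eb F G.
The scale degree 1 is Ab; a major seventh above that is G — scale degree 7.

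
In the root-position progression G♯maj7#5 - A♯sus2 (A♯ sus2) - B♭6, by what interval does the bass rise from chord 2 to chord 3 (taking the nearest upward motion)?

diminished second

The roots are A♯ and B♭.
From A♯ to B♭: 0 semitones over a second = diminished.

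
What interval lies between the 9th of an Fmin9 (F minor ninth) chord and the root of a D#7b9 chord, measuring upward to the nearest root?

The 9th of Fmin9 (F minor ninth) is G; the root of D#7b9 is D#.
5 letter names make it a fifth; at 8 semitones (a half step wider than perfect) the quality is augmented.

augmented fifth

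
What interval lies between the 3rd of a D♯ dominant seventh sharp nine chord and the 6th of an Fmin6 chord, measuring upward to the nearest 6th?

diminished 6th

The 3rd of D♯ dominant seventh sharp nine is F𝄪; the 6th of Fmin6 is D.
From F𝄪 to D: 7 semitones over a sixth = diminished.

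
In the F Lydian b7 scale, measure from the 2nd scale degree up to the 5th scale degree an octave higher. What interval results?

perfect eleventh

The scale runs F G A B C D Eb.
2nd scale degree = G; scale degree 5 (up an octave) = C.
G up to C spans 11 letter names and 17 semitones — a perfect eleventh.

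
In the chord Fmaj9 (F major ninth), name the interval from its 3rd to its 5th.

minor third

Spelling the chord: F-A-C-E-G.
That puts A below C.
From A to C: 3 semitones over a third = minor.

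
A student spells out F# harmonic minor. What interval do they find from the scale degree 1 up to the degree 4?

The scale runs F# G# A B C# D E#.
That puts F# below B.
From F# to B is 5 semitones, exactly the perfect fourth.

perfect 4th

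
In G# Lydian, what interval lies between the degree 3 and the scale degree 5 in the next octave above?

Spelling G# Lydian: G# A# B# C## D# E# F##.
That puts B# below D#.
From B# to D#: 15 semitones over a tenth = minor.

minor 10th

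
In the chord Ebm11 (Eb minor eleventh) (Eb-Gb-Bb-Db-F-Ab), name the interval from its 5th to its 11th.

That puts Bb below Ab.
7 letter names make it a seventh; at 10 semitones (a half step narrower than major) the quality is minor.

minor 7th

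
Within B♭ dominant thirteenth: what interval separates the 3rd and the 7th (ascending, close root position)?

B♭13 (B♭ dominant thirteenth) is spelled B♭, D, F, A♭, C, G.
3rd = D; 7th = A♭.
From D to A♭: 6 semitones over a fifth = diminished.

diminished fifth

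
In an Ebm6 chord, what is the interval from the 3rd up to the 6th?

A4

Spelling the chord: Eb Gb Bb C.
That puts Gb below C.
From Gb to C: 6 semitones over a fourth = augmented.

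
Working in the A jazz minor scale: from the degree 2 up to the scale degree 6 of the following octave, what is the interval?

The scale runs A B C D E F# G#.
So we need the interval from B up to F#.
B up to F# spans 12 letter names and 19 semitones — a perfect twelfth.

P12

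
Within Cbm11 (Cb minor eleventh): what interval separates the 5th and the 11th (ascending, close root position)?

minor seventh

Cbm11: Cb-Ebb-Gb-Bbb-Db-Fb.
So we need the interval from Gb up to Fb.
Gb up to Fb is 10 semitones, a half step narrower than a major seventh, so the interval is minor.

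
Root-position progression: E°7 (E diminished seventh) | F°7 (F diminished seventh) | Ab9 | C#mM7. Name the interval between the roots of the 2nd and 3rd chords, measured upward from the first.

The roots are F and Ab.
From F to Ab: 3 semitones over a third = minor.

m3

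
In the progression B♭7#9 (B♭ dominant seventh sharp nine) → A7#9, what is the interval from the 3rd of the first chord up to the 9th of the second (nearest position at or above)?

augmented sixth

B♭7#9 (B♭ dominant seventh sharp nine) has D as its 3rd, and A7#9 has B♯ as its 9th.
From D to B♯: 10 semitones over a sixth = augmented.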